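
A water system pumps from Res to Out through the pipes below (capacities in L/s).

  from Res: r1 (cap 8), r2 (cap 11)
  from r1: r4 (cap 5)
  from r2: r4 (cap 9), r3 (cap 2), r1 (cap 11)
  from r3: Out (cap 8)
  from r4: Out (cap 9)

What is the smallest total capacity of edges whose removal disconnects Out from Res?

11

Augment Res→r1→r4→Out: bottleneck 5, flow now 5.
Augment Res→r2→r3→Out: bottleneck 2, flow now 7.
Augment Res→r2→r4→Out: bottleneck 4, flow now 11.
No augmenting path remains; maximum flow = 11.
By max-flow min-cut, the minimum cut capacity equals the max flow.
In the residual graph, reachable from Res: {Res, r1, r2, r4}.
Min-cut edges: r2→r3 (2), r4→Out (9); capacity 2 + 9 = 11.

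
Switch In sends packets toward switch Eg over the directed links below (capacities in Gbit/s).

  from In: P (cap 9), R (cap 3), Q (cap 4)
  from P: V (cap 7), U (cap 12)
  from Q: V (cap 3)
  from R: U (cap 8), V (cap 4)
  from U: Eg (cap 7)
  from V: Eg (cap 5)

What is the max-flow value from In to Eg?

Augment In→P→U→Eg: bottleneck 7, flow now 7.
Augment In→P→V→Eg: bottleneck 2, flow now 9.
Augment In→Q→V→Eg: bottleneck 3, flow now 12.
No augmenting path remains; maximum flow = 12.
In the residual graph, reachable from In: {In, P, Q, R, U, V}.
Min-cut edges: U→Eg (7), V→Eg (5); capacity 7 + 5 = 12.
This cut is saturated, so no flow can exceed 12.

12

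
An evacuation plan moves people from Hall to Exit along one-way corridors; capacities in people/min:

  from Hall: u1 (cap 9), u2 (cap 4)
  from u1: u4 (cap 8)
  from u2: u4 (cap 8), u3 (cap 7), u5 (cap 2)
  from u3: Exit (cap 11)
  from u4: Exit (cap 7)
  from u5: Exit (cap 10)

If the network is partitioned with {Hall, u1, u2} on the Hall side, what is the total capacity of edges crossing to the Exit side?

Edges leaving {Hall, u1, u2}: u1→u4 (8), u2→u3 (7), u2→u4 (8), u2→u5 (2).
Cut capacity = 8 + 7 + 8 + 2 = 25.

25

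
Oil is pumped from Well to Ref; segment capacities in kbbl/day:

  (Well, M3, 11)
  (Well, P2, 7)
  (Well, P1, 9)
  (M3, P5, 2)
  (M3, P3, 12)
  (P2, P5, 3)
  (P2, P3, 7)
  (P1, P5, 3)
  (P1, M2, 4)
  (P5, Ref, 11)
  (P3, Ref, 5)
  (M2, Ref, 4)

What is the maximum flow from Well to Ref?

Augment Well→M3→P5→Ref: bottleneck 2, flow now 2.
Augment Well→M3→P3→Ref: bottleneck 5, flow now 7.
Augment Well→P2→P5→Ref: bottleneck 3, flow now 10.
Augment Well→P1→P5→Ref: bottleneck 3, flow now 13.
Augment Well→P1→M2→Ref: bottleneck 4, flow now 17.
No augmenting path remains; maximum flow = 17.
In the residual graph, reachable from Well: {Well, M3, P2, P1, P3}.
Min-cut edges: M3→P5 (2), P2→P5 (3), P1→P5 (3), P1→M2 (4), P3→Ref (5); capacity 2 + 3 + 3 + 4 + 5 = 17.
This cut is saturated, so no flow can exceed 17.

17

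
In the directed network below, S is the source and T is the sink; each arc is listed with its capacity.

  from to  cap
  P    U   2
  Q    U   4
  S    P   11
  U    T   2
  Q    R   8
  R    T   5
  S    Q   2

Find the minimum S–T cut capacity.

4

Augment S→P→U→T: bottleneck 2, flow now 2.
Augment S→Q→R→T: bottleneck 2, flow now 4.
No augmenting path remains; maximum flow = 4.
By max-flow min-cut, the minimum cut capacity equals the max flow.
In the residual graph, reachable from S: {S, P}.
Min-cut edges: S→Q (2), P→U (2); capacity 2 + 2 = 4.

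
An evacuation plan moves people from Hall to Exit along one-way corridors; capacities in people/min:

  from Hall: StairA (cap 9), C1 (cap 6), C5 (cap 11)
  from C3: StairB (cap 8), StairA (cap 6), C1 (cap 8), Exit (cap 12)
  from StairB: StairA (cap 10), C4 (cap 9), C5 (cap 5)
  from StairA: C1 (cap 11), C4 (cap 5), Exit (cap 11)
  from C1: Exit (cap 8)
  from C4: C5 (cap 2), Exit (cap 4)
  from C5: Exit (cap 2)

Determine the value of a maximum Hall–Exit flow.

Augment Hall→StairA→Exit: bottleneck 9, flow now 9.
Augment Hall→C1→Exit: bottleneck 6, flow now 15.
Augment Hall→C5→Exit: bottleneck 2, flow now 17.
No augmenting path remains; maximum flow = 17.
In the residual graph, reachable from Hall: {Hall, C5}.
Min-cut edges: Hall→StairA (9), Hall→C1 (6), C5→Exit (2); capacity 9 + 6 + 2 = 17.
This cut is saturated, so no flow can exceed 17.

17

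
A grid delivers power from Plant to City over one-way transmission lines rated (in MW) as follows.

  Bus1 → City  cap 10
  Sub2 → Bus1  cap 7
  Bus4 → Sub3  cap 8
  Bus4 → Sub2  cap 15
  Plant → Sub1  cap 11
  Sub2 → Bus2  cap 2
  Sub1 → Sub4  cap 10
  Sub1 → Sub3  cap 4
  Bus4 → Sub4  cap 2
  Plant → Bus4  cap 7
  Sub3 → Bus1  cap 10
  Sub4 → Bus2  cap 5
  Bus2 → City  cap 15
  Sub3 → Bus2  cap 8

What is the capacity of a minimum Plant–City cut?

Augment Plant→Sub1→Sub4→Bus2→City: bottleneck 5, flow now 5.
Augment Plant→Sub1→Sub3→Bus1→City: bottleneck 4, flow now 9.
Augment Plant→Bus4→Sub3→Bus1→City: bottleneck 6, flow now 15.
Augment Plant→Bus4→Sub3→Bus2→City: bottleneck 1, flow now 16.
No augmenting path remains; maximum flow = 16.
By max-flow min-cut, the minimum cut capacity equals the max flow.
In the residual graph, reachable from Plant: {Plant, Sub1, Sub4}.
Min-cut edges: Plant→Bus4 (7), Sub1→Sub3 (4), Sub4→Bus2 (5); capacity 7 + 4 + 5 = 16.

16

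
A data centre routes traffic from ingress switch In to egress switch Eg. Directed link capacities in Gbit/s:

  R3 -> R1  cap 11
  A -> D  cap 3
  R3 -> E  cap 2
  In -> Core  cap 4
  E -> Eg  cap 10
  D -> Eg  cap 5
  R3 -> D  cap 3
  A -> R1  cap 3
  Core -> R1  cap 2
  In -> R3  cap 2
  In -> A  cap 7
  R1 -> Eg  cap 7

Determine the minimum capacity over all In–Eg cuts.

10

Augment In→Core→R1→Eg: bottleneck 2, flow now 2.
Augment In→A→R1→Eg: bottleneck 3, flow now 5.
Augment In→A→D→Eg: bottleneck 3, flow now 8.
Augment In→R3→E→Eg: bottleneck 2, flow now 10.
No augmenting path remains; maximum flow = 10.
By max-flow min-cut, the minimum cut capacity equals the max flow.
In the residual graph, reachable from In: {In, Core, A}.
Min-cut edges: In→R3 (2), Core→R1 (2), A→R1 (3), A→D (3); capacity 2 + 2 + 3 + 3 = 10.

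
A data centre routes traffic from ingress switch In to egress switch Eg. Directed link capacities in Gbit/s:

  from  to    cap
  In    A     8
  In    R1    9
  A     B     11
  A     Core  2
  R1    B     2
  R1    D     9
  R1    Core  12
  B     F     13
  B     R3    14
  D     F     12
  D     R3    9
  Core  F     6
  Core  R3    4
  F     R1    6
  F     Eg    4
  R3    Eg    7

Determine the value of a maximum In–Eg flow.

11

Augment In→A→B→F→Eg: bottleneck 4, flow now 4.
Augment In→A→B→R3→Eg: bottleneck 4, flow now 8.
Augment In→R1→B→R3→Eg: bottleneck 2, flow now 10.
Augment In→R1→D→R3→Eg: bottleneck 1, flow now 11.
No augmenting path remains; maximum flow = 11.
In the residual graph, reachable from In: {In, A, R1, B, D, Core, F, R3}.
Min-cut edges: F→Eg (4), R3→Eg (7); capacity 4 + 7 = 11.
This cut is saturated, so no flow can exceed 11.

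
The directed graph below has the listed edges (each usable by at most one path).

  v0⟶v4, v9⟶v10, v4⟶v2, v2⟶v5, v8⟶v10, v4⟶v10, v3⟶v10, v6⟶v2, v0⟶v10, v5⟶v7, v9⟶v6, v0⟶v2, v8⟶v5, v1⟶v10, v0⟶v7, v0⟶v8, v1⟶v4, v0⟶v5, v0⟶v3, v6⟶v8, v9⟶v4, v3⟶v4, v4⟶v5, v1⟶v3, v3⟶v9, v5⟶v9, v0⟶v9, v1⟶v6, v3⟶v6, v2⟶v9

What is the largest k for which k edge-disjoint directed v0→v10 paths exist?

5

Assign every edge capacity 1; by Menger, the answer equals the max flow.
Path v0→v10 (+1); total 1.
Path v0→v3→v10 (+1); total 2.
Path v0→v4→v10 (+1); total 3.
Path v0→v8→v10 (+1); total 4.
Path v0→v9→v10 (+1); total 5.
No residual v0→v10 path; max flow = 5.
Certifying cut of size 5: {v0→v10, v0→v3, v4→v10, v8→v10, v9→v10}.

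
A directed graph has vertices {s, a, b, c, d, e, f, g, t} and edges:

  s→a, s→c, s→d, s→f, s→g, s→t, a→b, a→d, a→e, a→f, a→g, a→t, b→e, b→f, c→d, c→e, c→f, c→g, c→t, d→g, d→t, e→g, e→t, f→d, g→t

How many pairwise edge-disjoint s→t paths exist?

5

Assign every edge capacity 1; by Menger, the answer equals the max flow.
Path s→t (+1); total 1.
Path s→a→t (+1); total 2.
Path s→c→t (+1); total 3.
Path s→d→t (+1); total 4.
Path s→g→t (+1); total 5.
No residual s→t path; max flow = 5.
Certifying cut of size 5: {d→t, g→t, s→a, s→c, s→t}.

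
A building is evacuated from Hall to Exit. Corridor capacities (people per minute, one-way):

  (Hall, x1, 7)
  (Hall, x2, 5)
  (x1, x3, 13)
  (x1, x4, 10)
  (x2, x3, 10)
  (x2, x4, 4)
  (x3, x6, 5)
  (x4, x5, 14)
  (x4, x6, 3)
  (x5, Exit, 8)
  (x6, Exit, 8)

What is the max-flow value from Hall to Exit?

Augment Hall→x1→x3→x6→Exit: bottleneck 5, flow now 5.
Augment Hall→x1→x4→x5→Exit: bottleneck 2, flow now 7.
Augment Hall→x2→x4→x5→Exit: bottleneck 4, flow now 11.
Augment Hall→x2→x3→x1→x4→x5→Exit: bottleneck 1, flow now 12. (uses reverse residual edge)
No augmenting path remains; maximum flow = 12.
In the residual graph, reachable from Hall: {Hall}.
Min-cut edges: Hall→x1 (7), Hall→x2 (5); capacity 7 + 5 = 12.
This cut is saturated, so no flow can exceed 12.

12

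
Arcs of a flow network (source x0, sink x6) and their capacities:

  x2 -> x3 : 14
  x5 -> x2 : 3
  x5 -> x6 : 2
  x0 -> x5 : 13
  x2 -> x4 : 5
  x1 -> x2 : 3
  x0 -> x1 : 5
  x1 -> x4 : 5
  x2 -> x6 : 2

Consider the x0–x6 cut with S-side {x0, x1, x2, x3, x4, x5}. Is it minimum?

Given cut capacity: 2 + 2 = 4.
Augment x0→x5→x6: bottleneck 2, flow now 2.
Augment x0→x1→x2→x6: bottleneck 2, flow now 4.
No augmenting path remains; maximum flow = 4.
Cut capacity 4 equals the max flow, so it is a minimum cut.

Yes — it is a minimum cut (capacity 4).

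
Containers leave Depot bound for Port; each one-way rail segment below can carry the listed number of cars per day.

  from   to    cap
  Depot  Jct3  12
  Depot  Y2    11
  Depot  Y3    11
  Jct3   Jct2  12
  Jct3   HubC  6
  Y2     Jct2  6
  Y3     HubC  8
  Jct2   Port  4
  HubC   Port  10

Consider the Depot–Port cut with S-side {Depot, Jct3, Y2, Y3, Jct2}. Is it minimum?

No — its capacity is 18, but the minimum cut has capacity 14.

Given cut capacity: 6 + 8 + 4 = 18.
Augment Depot→Jct3→Jct2→Port: bottleneck 4, flow now 4.
Augment Depot→Jct3→HubC→Port: bottleneck 6, flow now 10.
Augment Depot→Y3→HubC→Port: bottleneck 4, flow now 14.
No augmenting path remains; maximum flow = 14.
In the residual graph, reachable from Depot: {Depot, Jct3, Y2, Y3, Jct2, HubC}.
Min-cut edges: Jct2→Port (4), HubC→Port (10); capacity 4 + 10 = 14.
Cut capacity 18 exceeds the max flow 14, so it is not minimum.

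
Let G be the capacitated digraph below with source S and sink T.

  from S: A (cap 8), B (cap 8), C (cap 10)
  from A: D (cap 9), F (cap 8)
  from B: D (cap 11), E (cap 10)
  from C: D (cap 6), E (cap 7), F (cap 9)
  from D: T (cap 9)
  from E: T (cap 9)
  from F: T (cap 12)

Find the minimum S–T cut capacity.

26

Augment S→A→D→T: bottleneck 8, flow now 8.
Augment S→B→D→T: bottleneck 1, flow now 9.
Augment S→B→E→T: bottleneck 7, flow now 16.
Augment S→C→E→T: bottleneck 2, flow now 18.
Augment S→C→F→T: bottleneck 8, flow now 26.
No augmenting path remains; maximum flow = 26.
By max-flow min-cut, the minimum cut capacity equals the max flow.
In the residual graph, reachable from S: {S}.
Min-cut edges: S→A (8), S→B (8), S→C (10); capacity 8 + 8 + 10 = 26.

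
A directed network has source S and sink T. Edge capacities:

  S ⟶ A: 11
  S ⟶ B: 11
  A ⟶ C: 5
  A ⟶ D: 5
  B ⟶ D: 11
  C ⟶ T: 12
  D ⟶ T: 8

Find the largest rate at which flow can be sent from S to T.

Augment S→A→C→T: bottleneck 5, flow now 5.
Augment S→A→D→T: bottleneck 5, flow now 10.
Augment S→B→D→T: bottleneck 3, flow now 13.
No augmenting path remains; maximum flow = 13.
In the residual graph, reachable from S: {S, A, B, D}.
Min-cut edges: A→C (5), D→T (8); capacity 5 + 8 = 13.
This cut is saturated, so no flow can exceed 13.

13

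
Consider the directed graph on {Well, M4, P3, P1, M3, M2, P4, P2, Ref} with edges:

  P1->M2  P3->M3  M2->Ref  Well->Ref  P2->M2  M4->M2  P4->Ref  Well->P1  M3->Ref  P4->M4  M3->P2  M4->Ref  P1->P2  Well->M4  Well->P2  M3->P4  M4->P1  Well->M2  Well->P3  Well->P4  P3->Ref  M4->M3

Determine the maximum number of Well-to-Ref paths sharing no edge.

5

Assign every edge capacity 1; by Menger, the answer equals the max flow.
Path Well→Ref (+1); total 1.
Path Well→M4→Ref (+1); total 2.
Path Well→P3→Ref (+1); total 3.
Path Well→M2→Ref (+1); total 4.
Path Well→P4→Ref (+1); total 5.
No residual Well→Ref path; max flow = 5.
Certifying cut of size 5: {M2→Ref, Well→M4, Well→P3, Well→P4, Well→Ref}.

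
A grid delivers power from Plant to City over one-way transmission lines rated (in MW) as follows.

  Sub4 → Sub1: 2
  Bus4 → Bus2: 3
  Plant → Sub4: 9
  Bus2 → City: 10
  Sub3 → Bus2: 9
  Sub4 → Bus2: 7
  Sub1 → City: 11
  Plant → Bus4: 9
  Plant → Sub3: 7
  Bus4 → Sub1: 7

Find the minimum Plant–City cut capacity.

19

Augment Plant→Sub4→Sub1→City: bottleneck 2, flow now 2.
Augment Plant→Sub4→Bus2→City: bottleneck 7, flow now 9.
Augment Plant→Bus4→Sub1→City: bottleneck 7, flow now 16.
Augment Plant→Bus4→Bus2→City: bottleneck 2, flow now 18.
Augment Plant→Sub3→Bus2→City: bottleneck 1, flow now 19.
No augmenting path remains; maximum flow = 19.
By max-flow min-cut, the minimum cut capacity equals the max flow.
In the residual graph, reachable from Plant: {Plant, Sub4, Bus4, Sub3, Bus2}.
Min-cut edges: Sub4→Sub1 (2), Bus4→Sub1 (7), Bus2→City (10); capacity 2 + 7 + 10 = 19.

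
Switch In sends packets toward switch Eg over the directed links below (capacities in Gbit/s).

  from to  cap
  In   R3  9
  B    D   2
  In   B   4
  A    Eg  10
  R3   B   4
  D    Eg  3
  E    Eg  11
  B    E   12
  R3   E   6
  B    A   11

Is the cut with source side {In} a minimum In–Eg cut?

Given cut capacity: 9 + 4 = 13.
Augment In→R3→E→Eg: bottleneck 6, flow now 6.
Augment In→B→A→Eg: bottleneck 4, flow now 10.
Augment In→R3→B→A→Eg: bottleneck 3, flow now 13.
No augmenting path remains; maximum flow = 13.
Cut capacity 13 equals the max flow, so it is a minimum cut.

Yes — it is a minimum cut (capacity 13).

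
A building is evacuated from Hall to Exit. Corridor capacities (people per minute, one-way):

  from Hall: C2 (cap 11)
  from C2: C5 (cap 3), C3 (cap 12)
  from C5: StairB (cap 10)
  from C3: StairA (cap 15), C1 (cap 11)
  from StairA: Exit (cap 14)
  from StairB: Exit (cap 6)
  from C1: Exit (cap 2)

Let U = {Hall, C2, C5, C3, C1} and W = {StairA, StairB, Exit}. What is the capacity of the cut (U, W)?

27

Edges leaving {Hall, C2, C5, C3, C1}: C5→StairB (10), C3→StairA (15), C1→Exit (2).
Cut capacity = 10 + 15 + 2 = 27.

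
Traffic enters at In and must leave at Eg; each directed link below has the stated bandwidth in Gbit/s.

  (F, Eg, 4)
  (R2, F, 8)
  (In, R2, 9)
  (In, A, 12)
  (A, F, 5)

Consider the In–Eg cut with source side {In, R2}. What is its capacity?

20

Edges leaving {In, R2}: In→A (12), R2→F (8).
Cut capacity = 12 + 8 = 20.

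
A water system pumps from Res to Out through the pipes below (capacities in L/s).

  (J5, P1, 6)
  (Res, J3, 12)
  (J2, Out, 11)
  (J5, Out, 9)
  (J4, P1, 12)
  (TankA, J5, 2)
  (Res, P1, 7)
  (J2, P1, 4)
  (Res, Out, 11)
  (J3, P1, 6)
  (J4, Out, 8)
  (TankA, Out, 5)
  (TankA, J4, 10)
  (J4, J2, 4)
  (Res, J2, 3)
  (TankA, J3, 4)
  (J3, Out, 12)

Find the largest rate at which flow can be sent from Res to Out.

Augment Res→Out: bottleneck 11, flow now 11.
Augment Res→J3→Out: bottleneck 12, flow now 23.
Augment Res→J2→Out: bottleneck 3, flow now 26.
No augmenting path remains; maximum flow = 26.
In the residual graph, reachable from Res: {Res, P1}.
Min-cut edges: Res→J3 (12), Res→J2 (3), Res→Out (11); capacity 12 + 3 + 11 = 26.
This cut is saturated, so no flow can exceed 26.

26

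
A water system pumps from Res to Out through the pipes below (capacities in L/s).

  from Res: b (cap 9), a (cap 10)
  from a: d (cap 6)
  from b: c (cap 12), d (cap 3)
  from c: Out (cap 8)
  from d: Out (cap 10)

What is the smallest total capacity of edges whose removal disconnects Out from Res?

Augment Res→a→d→Out: bottleneck 6, flow now 6.
Augment Res→b→c→Out: bottleneck 8, flow now 14.
Augment Res→b→d→Out: bottleneck 1, flow now 15.
No augmenting path remains; maximum flow = 15.
By max-flow min-cut, the minimum cut capacity equals the max flow.
In the residual graph, reachable from Res: {Res, a}.
Min-cut edges: Res→b (9), a→d (6); capacity 9 + 6 = 15.

15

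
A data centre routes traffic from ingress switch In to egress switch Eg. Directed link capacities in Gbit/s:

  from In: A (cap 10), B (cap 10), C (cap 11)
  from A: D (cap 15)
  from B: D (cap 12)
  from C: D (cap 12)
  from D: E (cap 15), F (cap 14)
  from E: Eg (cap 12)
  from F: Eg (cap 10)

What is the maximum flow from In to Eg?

22

Augment In→A→D→E→Eg: bottleneck 10, flow now 10.
Augment In→B→D→E→Eg: bottleneck 2, flow now 12.
Augment In→B→D→F→Eg: bottleneck 8, flow now 20.
Augment In→C→D→F→Eg: bottleneck 2, flow now 22.
No augmenting path remains; maximum flow = 22.
In the residual graph, reachable from In: {In, A, B, C, D, E, F}.
Min-cut edges: E→Eg (12), F→Eg (10); capacity 12 + 10 = 22.
This cut is saturated, so no flow can exceed 22.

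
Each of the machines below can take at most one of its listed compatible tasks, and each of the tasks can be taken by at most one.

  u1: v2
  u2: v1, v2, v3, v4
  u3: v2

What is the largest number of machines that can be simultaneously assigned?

Unit-capacity flow: source→left, listed edges, right→sink; max matching = max flow.
Augmenting path u1→v2 (+1); matched 1.
Augmenting path u2→v1 (+1); matched 2.
No augmenting path remains; maximum matching = 2.
König certificate: {u2, v2} is a vertex cover of size 2 (every listed pair touches it), so no matching can be larger.

2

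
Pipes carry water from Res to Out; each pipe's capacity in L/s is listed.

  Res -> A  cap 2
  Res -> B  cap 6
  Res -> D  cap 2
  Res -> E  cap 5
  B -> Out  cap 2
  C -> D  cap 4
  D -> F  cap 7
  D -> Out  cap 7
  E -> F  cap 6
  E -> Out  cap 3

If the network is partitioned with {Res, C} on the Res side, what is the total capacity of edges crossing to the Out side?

19

Edges leaving {Res, C}: Res→A (2), Res→B (6), Res→D (2), Res→E (5), C→D (4).
Cut capacity = 2 + 6 + 2 + 5 + 4 = 19.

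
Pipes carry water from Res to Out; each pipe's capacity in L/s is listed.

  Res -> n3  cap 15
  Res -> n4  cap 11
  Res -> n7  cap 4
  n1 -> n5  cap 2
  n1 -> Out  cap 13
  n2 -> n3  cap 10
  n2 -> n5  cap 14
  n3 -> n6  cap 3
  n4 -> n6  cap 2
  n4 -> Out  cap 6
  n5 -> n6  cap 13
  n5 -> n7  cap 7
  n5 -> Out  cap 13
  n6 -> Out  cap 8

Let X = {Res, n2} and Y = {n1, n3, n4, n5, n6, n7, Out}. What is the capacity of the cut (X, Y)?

54

Edges leaving {Res, n2}: Res→n3 (15), Res→n4 (11), Res→n7 (4), n2→n3 (10), n2→n5 (14).
Cut capacity = 15 + 11 + 4 + 10 + 14 = 54.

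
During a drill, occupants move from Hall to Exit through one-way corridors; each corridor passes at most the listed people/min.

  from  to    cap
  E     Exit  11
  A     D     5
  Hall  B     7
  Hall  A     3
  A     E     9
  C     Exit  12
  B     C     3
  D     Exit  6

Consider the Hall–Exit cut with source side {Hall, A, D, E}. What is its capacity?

Edges leaving {Hall, A, D, E}: Hall→B (7), D→Exit (6), E→Exit (11).
Cut capacity = 7 + 6 + 11 = 24.

24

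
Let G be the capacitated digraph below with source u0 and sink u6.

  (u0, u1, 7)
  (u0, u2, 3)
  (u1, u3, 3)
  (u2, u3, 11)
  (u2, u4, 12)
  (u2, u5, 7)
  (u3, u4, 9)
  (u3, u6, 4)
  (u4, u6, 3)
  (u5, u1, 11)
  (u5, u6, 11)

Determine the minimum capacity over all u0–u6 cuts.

Augment u0→u1→u3→u6: bottleneck 3, flow now 3.
Augment u0→u2→u3→u6: bottleneck 1, flow now 4.
Augment u0→u2→u4→u6: bottleneck 2, flow now 6.
No augmenting path remains; maximum flow = 6.
By max-flow min-cut, the minimum cut capacity equals the max flow.
In the residual graph, reachable from u0: {u0, u1}.
Min-cut edges: u0→u2 (3), u1→u3 (3); capacity 3 + 3 = 6.

6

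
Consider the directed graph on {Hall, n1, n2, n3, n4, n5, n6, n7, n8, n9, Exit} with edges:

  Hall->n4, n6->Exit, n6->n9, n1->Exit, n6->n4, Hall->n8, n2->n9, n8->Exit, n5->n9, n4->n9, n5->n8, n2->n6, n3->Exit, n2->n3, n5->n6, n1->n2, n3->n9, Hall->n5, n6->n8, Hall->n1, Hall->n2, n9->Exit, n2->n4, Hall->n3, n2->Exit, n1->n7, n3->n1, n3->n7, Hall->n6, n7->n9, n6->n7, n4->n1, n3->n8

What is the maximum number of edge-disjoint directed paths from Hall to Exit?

Assign every edge capacity 1; by Menger, the answer equals the max flow.
Path Hall→n1→Exit (+1); total 1.
Path Hall→n2→Exit (+1); total 2.
Path Hall→n3→Exit (+1); total 3.
Path Hall→n6→Exit (+1); total 4.
Path Hall→n8→Exit (+1); total 5.
Path Hall→n4→n9→Exit (+1); total 6.
No residual Hall→Exit path; max flow = 6.
Certifying cut of size 6: {n1→Exit, n2→Exit, n3→Exit, n6→Exit, n8→Exit, n9→Exit}.

6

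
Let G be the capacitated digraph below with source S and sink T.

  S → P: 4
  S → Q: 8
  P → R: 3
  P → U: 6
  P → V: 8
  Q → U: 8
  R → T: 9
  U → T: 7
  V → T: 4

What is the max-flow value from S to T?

11

Augment S→P→R→T: bottleneck 3, flow now 3.
Augment S→P→U→T: bottleneck 1, flow now 4.
Augment S→Q→U→T: bottleneck 6, flow now 10.
Augment S→Q→U→P→V→T: bottleneck 1, flow now 11. (uses reverse residual edge)
No augmenting path remains; maximum flow = 11.
In the residual graph, reachable from S: {S, Q, U}.
Min-cut edges: S→P (4), U→T (7); capacity 4 + 7 = 11.
This cut is saturated, so no flow can exceed 11.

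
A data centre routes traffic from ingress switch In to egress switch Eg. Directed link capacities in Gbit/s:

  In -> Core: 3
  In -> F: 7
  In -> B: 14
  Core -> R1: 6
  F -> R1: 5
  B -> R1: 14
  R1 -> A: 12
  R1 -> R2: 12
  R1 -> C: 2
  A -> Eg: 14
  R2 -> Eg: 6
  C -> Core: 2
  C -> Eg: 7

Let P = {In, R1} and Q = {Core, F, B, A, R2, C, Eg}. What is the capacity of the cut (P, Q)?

Edges leaving {In, R1}: In→Core (3), In→F (7), In→B (14), R1→A (12), R1→R2 (12), R1→C (2).
Cut capacity = 3 + 7 + 14 + 12 + 12 + 2 = 50.

50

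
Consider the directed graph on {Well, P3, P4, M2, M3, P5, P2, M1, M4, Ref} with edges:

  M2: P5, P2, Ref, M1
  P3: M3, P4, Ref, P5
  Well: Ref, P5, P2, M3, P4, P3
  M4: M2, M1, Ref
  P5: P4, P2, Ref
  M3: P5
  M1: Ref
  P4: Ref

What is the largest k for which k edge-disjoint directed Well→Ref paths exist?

4

Assign every edge capacity 1; by Menger, the answer equals the max flow.
Path Well→Ref (+1); total 1.
Path Well→P3→Ref (+1); total 2.
Path Well→P4→Ref (+1); total 3.
Path Well→P5→Ref (+1); total 4.
No residual Well→Ref path; max flow = 4.
Certifying cut of size 4: {P4→Ref, P5→Ref, Well→P3, Well→Ref}.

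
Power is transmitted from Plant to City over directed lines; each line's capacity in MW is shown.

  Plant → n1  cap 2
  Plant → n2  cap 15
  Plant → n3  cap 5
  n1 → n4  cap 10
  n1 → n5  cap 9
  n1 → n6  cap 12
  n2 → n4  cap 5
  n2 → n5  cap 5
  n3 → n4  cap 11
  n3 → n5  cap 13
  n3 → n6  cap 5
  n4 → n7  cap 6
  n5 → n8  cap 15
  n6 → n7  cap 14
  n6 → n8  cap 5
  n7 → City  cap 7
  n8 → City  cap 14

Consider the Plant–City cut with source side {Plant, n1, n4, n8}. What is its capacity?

Edges leaving {Plant, n1, n4, n8}: Plant→n2 (15), Plant→n3 (5), n1→n5 (9), n1→n6 (12), n4→n7 (6), n8→City (14).
Cut capacity = 15 + 5 + 9 + 12 + 6 + 14 = 61.

61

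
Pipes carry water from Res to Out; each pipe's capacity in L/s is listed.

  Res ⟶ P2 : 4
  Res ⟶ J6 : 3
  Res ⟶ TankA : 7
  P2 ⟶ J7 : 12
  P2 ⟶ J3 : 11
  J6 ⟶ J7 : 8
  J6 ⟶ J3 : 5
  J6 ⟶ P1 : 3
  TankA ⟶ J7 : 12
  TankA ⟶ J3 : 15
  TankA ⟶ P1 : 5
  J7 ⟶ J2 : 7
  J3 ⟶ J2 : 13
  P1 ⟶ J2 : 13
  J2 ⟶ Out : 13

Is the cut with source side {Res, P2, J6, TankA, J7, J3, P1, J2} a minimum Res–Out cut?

Given cut capacity: 13 = 13.
Augment Res→P2→J7→J2→Out: bottleneck 4, flow now 4.
Augment Res→J6→J7→J2→Out: bottleneck 3, flow now 7.
Augment Res→TankA→J3→J2→Out: bottleneck 6, flow now 13.
No augmenting path remains; maximum flow = 13.
Cut capacity 13 equals the max flow, so it is a minimum cut.

Yes — it is a minimum cut (capacity 13).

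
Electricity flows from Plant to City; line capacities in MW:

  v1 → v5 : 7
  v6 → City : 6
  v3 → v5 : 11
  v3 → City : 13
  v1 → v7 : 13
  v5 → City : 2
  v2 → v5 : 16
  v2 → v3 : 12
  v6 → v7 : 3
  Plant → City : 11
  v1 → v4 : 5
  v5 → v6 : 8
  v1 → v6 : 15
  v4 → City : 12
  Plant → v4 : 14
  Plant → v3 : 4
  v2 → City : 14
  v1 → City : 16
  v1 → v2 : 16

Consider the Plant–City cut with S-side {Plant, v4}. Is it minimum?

Given cut capacity: 4 + 11 + 12 = 27.
Augment Plant→City: bottleneck 11, flow now 11.
Augment Plant→v3→City: bottleneck 4, flow now 15.
Augment Plant→v4→City: bottleneck 12, flow now 27.
No augmenting path remains; maximum flow = 27.
Cut capacity 27 equals the max flow, so it is a minimum cut.

Yes — it is a minimum cut (capacity 27).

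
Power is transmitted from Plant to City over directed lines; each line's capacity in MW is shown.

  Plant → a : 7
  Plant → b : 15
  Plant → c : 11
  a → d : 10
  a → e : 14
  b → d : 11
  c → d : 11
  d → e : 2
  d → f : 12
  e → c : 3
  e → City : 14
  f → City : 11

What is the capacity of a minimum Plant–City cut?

20

Augment Plant→a→e→City: bottleneck 7, flow now 7.
Augment Plant→b→d→e→City: bottleneck 2, flow now 9.
Augment Plant→b→d→f→City: bottleneck 9, flow now 18.
Augment Plant→c→d→f→City: bottleneck 2, flow now 20.
No augmenting path remains; maximum flow = 20.
By max-flow min-cut, the minimum cut capacity equals the max flow.
In the residual graph, reachable from Plant: {Plant, b, c, d, f}.
Min-cut edges: Plant→a (7), d→e (2), f→City (11); capacity 7 + 2 + 11 = 20.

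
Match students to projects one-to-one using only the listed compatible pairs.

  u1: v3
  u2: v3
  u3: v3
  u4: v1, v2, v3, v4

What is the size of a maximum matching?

Unit-capacity flow: source→left, listed edges, right→sink; max matching = max flow.
Augmenting path u1→v3 (+1); matched 1.
Augmenting path u4→v1 (+1); matched 2.
No augmenting path remains; maximum matching = 2.
König certificate: {u4, v3} is a vertex cover of size 2 (every listed pair touches it), so no matching can be larger.

2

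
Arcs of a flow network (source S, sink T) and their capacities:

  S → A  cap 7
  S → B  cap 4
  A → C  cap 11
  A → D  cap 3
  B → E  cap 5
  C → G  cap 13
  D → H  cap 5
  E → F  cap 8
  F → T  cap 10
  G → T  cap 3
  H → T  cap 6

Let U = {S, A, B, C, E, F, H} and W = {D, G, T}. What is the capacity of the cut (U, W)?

32

Edges leaving {S, A, B, C, E, F, H}: A→D (3), C→G (13), F→T (10), H→T (6).
Cut capacity = 3 + 13 + 10 + 6 = 32.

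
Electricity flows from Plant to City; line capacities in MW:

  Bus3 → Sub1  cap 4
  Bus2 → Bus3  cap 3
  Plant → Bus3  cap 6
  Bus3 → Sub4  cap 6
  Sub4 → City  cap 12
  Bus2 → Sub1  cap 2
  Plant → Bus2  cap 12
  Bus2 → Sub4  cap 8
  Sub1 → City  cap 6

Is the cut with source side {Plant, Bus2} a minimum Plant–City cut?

Given cut capacity: 6 + 3 + 8 + 2 = 19.
Augment Plant→Bus3→Sub4→City: bottleneck 6, flow now 6.
Augment Plant→Bus2→Sub4→City: bottleneck 6, flow now 12.
Augment Plant→Bus2→Sub1→City: bottleneck 2, flow now 14.
Augment Plant→Bus2→Bus3→Sub1→City: bottleneck 3, flow now 17.
Augment Plant→Bus2→Sub4→Bus3→Sub1→City: bottleneck 1, flow now 18. (uses reverse residual edge)
No augmenting path remains; maximum flow = 18.
In the residual graph, reachable from Plant: {Plant}.
Min-cut edges: Plant→Bus3 (6), Plant→Bus2 (12); capacity 6 + 12 = 18.
Cut capacity 19 exceeds the max flow 18, so it is not minimum.

No — its capacity is 19, but the minimum cut has capacity 18.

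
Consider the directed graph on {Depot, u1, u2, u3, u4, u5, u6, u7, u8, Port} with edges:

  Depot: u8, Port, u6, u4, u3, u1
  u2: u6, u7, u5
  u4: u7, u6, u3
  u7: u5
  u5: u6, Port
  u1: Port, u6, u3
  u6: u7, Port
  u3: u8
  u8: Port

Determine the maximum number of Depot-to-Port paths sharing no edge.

5

Assign every edge capacity 1; by Menger, the answer equals the max flow.
Path Depot→Port (+1); total 1.
Path Depot→u1→Port (+1); total 2.
Path Depot→u6→Port (+1); total 3.
Path Depot→u8→Port (+1); total 4.
Path Depot→u4→u7→u5→Port (+1); total 5.
No residual Depot→Port path; max flow = 5.
Certifying cut of size 5: {Depot→Port, Depot→u1, Depot→u4, Depot→u6, u8→Port}.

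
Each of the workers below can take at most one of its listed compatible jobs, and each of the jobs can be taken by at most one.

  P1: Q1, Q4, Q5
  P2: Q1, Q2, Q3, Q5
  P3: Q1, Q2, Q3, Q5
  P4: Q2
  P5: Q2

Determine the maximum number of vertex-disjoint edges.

Unit-capacity flow: source→left, listed edges, right→sink; max matching = max flow.
Augmenting path P1→Q1 (+1); matched 1.
Augmenting path P2→Q2 (+1); matched 2.
Augmenting path P3→Q3 (+1); matched 3.
Augmenting path P4→Q2→P2→Q5 (+1); matched 4.
No augmenting path remains; maximum matching = 4.
König certificate: {P1, P2, P3, Q2} is a vertex cover of size 4 (every listed pair touches it), so no matching can be larger.

4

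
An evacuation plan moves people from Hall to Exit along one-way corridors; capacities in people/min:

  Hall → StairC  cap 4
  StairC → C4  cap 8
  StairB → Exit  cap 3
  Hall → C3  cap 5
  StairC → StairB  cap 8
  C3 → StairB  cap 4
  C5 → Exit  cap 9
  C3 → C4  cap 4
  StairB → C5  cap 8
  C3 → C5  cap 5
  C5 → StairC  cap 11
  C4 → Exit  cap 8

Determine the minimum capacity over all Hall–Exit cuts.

9

Augment Hall→StairC→StairB→Exit: bottleneck 3, flow now 3.
Augment Hall→StairC→C4→Exit: bottleneck 1, flow now 4.
Augment Hall→C3→C4→Exit: bottleneck 4, flow now 8.
Augment Hall→C3→C5→Exit: bottleneck 1, flow now 9.
No augmenting path remains; maximum flow = 9.
By max-flow min-cut, the minimum cut capacity equals the max flow.
In the residual graph, reachable from Hall: {Hall}.
Min-cut edges: Hall→StairC (4), Hall→C3 (5); capacity 4 + 5 = 9.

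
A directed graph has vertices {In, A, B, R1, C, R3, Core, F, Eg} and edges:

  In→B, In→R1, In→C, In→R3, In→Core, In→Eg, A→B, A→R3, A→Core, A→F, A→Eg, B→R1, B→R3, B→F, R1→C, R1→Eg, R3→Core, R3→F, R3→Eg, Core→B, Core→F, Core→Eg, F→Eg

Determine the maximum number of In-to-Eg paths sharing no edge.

5

Assign every edge capacity 1; by Menger, the answer equals the max flow.
Path In→Eg (+1); total 1.
Path In→R1→Eg (+1); total 2.
Path In→R3→Eg (+1); total 3.
Path In→Core→Eg (+1); total 4.
Path In→B→F→Eg (+1); total 5.
No residual In→Eg path; max flow = 5.
Certifying cut of size 5: {In→B, In→Core, In→Eg, In→R1, In→R3}.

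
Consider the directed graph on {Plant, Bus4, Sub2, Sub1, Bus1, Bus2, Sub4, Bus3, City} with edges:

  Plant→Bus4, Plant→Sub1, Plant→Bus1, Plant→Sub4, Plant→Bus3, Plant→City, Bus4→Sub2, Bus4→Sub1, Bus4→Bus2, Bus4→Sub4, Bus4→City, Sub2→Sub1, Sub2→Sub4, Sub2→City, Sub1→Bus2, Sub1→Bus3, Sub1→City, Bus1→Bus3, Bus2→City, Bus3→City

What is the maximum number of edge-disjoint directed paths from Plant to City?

4

Assign every edge capacity 1; by Menger, the answer equals the max flow.
Path Plant→City (+1); total 1.
Path Plant→Bus4→City (+1); total 2.
Path Plant→Sub1→City (+1); total 3.
Path Plant→Bus3→City (+1); total 4.
No residual Plant→City path; max flow = 4.
Certifying cut of size 4: {Bus3→City, Plant→Bus4, Plant→City, Plant→Sub1}.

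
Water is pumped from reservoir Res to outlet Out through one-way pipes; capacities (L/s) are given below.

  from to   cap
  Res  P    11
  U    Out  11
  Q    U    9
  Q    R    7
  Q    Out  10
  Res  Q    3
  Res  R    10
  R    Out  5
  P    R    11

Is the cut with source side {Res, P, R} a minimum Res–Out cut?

Yes — it is a minimum cut (capacity 8).

Given cut capacity: 3 + 5 = 8.
Augment Res→Q→Out: bottleneck 3, flow now 3.
Augment Res→R→Out: bottleneck 5, flow now 8.
No augmenting path remains; maximum flow = 8.
Cut capacity 8 equals the max flow, so it is a minimum cut.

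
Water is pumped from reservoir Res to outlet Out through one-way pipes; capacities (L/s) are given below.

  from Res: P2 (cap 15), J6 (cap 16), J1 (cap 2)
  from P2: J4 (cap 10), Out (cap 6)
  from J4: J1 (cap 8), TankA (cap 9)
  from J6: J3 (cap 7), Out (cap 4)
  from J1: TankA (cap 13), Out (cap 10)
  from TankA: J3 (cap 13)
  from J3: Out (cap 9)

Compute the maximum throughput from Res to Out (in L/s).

Augment Res→P2→Out: bottleneck 6, flow now 6.
Augment Res→J6→Out: bottleneck 4, flow now 10.
Augment Res→J1→Out: bottleneck 2, flow now 12.
Augment Res→J6→J3→Out: bottleneck 7, flow now 19.
Augment Res→P2→J4→J1→Out: bottleneck 8, flow now 27.
Augment Res→P2→J4→TankA→J3→Out: bottleneck 1, flow now 28.
No augmenting path remains; maximum flow = 28.
In the residual graph, reachable from Res: {Res, J6}.
Min-cut edges: Res→P2 (15), Res→J1 (2), J6→J3 (7), J6→Out (4); capacity 15 + 2 + 7 + 4 = 28.
This cut is saturated, so no flow can exceed 28.

28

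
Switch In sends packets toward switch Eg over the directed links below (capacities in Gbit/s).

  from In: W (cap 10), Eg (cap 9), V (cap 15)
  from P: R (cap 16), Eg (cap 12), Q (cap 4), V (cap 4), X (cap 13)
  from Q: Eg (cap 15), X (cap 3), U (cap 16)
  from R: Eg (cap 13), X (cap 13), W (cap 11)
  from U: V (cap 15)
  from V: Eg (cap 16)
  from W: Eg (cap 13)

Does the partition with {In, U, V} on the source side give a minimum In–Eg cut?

Given cut capacity: 10 + 9 + 16 = 35.
Augment In→Eg: bottleneck 9, flow now 9.
Augment In→V→Eg: bottleneck 15, flow now 24.
Augment In→W→Eg: bottleneck 10, flow now 34.
No augmenting path remains; maximum flow = 34.
In the residual graph, reachable from In: {In}.
Min-cut edges: In→V (15), In→W (10), In→Eg (9); capacity 15 + 10 + 9 = 34.
Cut capacity 35 exceeds the max flow 34, so it is not minimum.

No — its capacity is 35, but the minimum cut has capacity 34.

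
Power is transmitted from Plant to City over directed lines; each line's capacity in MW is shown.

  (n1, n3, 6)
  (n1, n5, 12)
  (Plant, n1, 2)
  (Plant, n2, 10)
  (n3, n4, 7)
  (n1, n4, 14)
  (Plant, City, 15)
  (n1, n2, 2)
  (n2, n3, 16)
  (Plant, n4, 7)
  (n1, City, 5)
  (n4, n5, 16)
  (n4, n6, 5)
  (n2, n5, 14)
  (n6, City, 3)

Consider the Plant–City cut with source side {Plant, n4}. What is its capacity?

48

Edges leaving {Plant, n4}: Plant→n1 (2), Plant→n2 (10), Plant→City (15), n4→n5 (16), n4→n6 (5).
Cut capacity = 2 + 10 + 15 + 16 + 5 = 48.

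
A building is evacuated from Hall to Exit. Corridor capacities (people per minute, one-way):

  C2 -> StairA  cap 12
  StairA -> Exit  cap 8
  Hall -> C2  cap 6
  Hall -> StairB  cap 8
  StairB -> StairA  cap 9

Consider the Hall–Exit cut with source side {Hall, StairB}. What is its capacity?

Edges leaving {Hall, StairB}: Hall→C2 (6), StairB→StairA (9).
Cut capacity = 6 + 9 = 15.

15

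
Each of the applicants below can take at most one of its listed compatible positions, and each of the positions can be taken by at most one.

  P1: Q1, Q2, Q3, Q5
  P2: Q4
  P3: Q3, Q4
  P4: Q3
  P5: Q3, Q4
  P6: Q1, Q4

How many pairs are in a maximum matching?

4

Unit-capacity flow: source→left, listed edges, right→sink; max matching = max flow.
Augmenting path P1→Q1 (+1); matched 1.
Augmenting path P2→Q4 (+1); matched 2.
Augmenting path P3→Q3 (+1); matched 3.
Augmenting path P6→Q1→P1→Q2 (+1); matched 4.
No augmenting path remains; maximum matching = 4.
König certificate: {P1, P6, Q3, Q4} is a vertex cover of size 4 (every listed pair touches it), so no matching can be larger.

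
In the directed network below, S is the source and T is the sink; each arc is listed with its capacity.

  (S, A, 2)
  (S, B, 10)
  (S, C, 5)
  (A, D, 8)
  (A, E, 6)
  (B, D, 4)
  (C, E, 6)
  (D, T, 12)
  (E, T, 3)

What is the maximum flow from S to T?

Augment S→A→D→T: bottleneck 2, flow now 2.
Augment S→B→D→T: bottleneck 4, flow now 6.
Augment S→C→E→T: bottleneck 3, flow now 9.
No augmenting path remains; maximum flow = 9.
In the residual graph, reachable from S: {S, B, C, E}.
Min-cut edges: S→A (2), B→D (4), E→T (3); capacity 2 + 4 + 3 = 9.
This cut is saturated, so no flow can exceed 9.

9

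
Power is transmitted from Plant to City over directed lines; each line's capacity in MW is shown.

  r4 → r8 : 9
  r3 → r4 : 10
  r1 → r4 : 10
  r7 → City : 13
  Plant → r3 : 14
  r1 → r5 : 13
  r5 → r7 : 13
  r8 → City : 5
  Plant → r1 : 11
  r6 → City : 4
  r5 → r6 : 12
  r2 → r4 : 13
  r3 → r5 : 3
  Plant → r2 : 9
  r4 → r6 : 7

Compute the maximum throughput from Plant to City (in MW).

Augment Plant→r1→r4→r6→City: bottleneck 4, flow now 4.
Augment Plant→r1→r4→r8→City: bottleneck 5, flow now 9.
Augment Plant→r1→r5→r7→City: bottleneck 2, flow now 11.
Augment Plant→r3→r5→r7→City: bottleneck 3, flow now 14.
Augment Plant→r2→r4→r1→r5→r7→City: bottleneck 8, flow now 22. (uses reverse residual edge)
No augmenting path remains; maximum flow = 22.
In the residual graph, reachable from Plant: {Plant, r1, r2, r3, r4, r5, r6, r8}.
Min-cut edges: r5→r7 (13), r6→City (4), r8→City (5); capacity 13 + 4 + 5 = 22.
This cut is saturated, so no flow can exceed 22.

22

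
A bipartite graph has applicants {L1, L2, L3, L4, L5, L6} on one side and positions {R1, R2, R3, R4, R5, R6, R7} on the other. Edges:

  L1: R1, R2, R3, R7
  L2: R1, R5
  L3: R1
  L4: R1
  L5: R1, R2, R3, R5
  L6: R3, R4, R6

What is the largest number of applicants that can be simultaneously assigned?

Unit-capacity flow: source→left, listed edges, right→sink; max matching = max flow.
Augmenting path L1→R1 (+1); matched 1.
Augmenting path L2→R5 (+1); matched 2.
Augmenting path L5→R2 (+1); matched 3.
Augmenting path L6→R3 (+1); matched 4.
Augmenting path L3→R1→L1→R7 (+1); matched 5.
No augmenting path remains; maximum matching = 5.
König certificate: {L1, L2, L5, L6, R1} is a vertex cover of size 5 (every listed pair touches it), so no matching can be larger.

5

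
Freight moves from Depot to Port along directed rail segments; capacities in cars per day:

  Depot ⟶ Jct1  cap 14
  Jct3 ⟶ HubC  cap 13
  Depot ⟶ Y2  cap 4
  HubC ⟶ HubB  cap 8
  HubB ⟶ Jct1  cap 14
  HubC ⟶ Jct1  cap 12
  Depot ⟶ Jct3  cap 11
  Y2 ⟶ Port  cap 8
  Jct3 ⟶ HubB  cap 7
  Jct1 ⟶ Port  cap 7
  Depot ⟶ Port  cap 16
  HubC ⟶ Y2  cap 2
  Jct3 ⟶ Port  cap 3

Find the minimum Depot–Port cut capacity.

32

Augment Depot→Port: bottleneck 16, flow now 16.
Augment Depot→Jct3→Port: bottleneck 3, flow now 19.
Augment Depot→Y2→Port: bottleneck 4, flow now 23.
Augment Depot→Jct1→Port: bottleneck 7, flow now 30.
Augment Depot→Jct3→HubC→Y2→Port: bottleneck 2, flow now 32.
No augmenting path remains; maximum flow = 32.
By max-flow min-cut, the minimum cut capacity equals the max flow.
In the residual graph, reachable from Depot: {Depot, Jct3, HubC, HubB, Jct1}.
Min-cut edges: Depot→Y2 (4), Depot→Port (16), Jct3→Port (3), HubC→Y2 (2), Jct1→Port (7); capacity 4 + 16 + 3 + 2 + 7 = 32.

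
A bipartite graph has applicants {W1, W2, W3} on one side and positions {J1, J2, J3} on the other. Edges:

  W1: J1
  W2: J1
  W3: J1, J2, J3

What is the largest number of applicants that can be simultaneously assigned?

Unit-capacity flow: source→left, listed edges, right→sink; max matching = max flow.
Augmenting path W1→J1 (+1); matched 1.
Augmenting path W3→J2 (+1); matched 2.
No augmenting path remains; maximum matching = 2.
König certificate: {W3, J1} is a vertex cover of size 2 (every listed pair touches it), so no matching can be larger.

2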